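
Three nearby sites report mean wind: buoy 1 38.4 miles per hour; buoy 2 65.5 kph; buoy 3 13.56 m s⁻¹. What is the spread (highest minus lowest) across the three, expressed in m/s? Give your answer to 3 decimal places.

buoy 1: 38.4 mph = 17.16634 m/s.
buoy 2: 65.5 km/h = 18.19444 m/s.
Spread: 18.19444 − 13.56000 = 4.634 m/s.

4.634 m/s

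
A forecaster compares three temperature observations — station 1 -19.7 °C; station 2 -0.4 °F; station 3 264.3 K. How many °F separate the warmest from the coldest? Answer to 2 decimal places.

station 2: -0.4 °F = -18.000 °C.
station 3: 264.3 K = -8.850 °C.
Spread: (-8.850) − (-19.700) = 10.850 °C = 19.53 °F.

19.53 °F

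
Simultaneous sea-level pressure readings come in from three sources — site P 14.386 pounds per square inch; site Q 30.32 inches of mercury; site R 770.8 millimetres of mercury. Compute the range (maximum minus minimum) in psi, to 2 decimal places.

site Q: 30.32 inHg = 14.8918 psi.
site R: 770.8 mmHg = 14.9048 psi.
Spread: 14.9048 − 14.3860 = 0.52 psi.

0.52 psi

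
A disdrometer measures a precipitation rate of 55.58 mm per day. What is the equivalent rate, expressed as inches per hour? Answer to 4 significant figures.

55.58 mm/day × 0.0393701 in/mm × 0.0416667 day/hour = 0.09117 in/hour.

0.09117 in/hour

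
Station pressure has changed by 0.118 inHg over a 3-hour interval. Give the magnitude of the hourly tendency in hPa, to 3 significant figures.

1.33 hPa per hour

0.118 inHg / 3 h × 33.8639 hPa/inHg = 1.33 hPa/h.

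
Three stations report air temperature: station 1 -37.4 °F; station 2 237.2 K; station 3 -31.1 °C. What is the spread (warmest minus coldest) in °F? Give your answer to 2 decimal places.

station 1: -37.4 °F = -38.556 °C.
station 2: 237.2 K = -35.950 °C.
Spread: (-31.100) − (-38.556) = 7.456 °C = 13.42 °F.

13.42 °F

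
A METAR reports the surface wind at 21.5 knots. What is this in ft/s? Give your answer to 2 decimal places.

36.29 ft/s

1 kt = 1.68781 ft/s, so 21.5 × 1.68781 = 36.29 ft/s.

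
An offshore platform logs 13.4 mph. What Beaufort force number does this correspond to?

Beaufort force 4

13.4 mph = 6.0 m/s, which is Beaufort 4 (moderate breeze, 5.5–7.9 m/s).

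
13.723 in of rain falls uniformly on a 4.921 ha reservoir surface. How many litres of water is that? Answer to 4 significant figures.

Depth: 13.723 in × 25.4 = 348.5642 mm.
Area: 4.921 ha = 49210 m².
1 mm over 1 m² is 1 L, so volume = 348.5642 × 49210 = 17152844 L ≈ 17150000 L.

17150000 litres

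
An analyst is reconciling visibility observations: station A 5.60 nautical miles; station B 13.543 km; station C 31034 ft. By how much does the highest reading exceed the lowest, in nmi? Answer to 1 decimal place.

station B: 13.543 km = 7.313 nmi.
station C: 31034 ft = 5.108 nmi.
Spread: 7.313 − 5.108 = 2.2 nmi.

2.2 nmi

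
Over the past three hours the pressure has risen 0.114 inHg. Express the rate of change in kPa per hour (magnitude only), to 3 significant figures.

0.114 inHg / 3 h × 3.38639 kPa/inHg = 0.129 kPa/h.

0.129 kPa per hour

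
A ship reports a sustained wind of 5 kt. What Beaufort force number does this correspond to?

Beaufort force 2

5 kt lies in the Beaufort 2 band (light breeze, 4–6 kt).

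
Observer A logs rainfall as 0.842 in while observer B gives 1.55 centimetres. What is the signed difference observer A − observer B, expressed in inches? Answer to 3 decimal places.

0.232 in

observer B: 1.55 cm = 0.61024 in.
Difference: 0.84200 − 0.61024 = 0.232 in.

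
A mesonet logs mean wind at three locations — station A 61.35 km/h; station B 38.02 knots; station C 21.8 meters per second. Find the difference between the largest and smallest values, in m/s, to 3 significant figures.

station A: 61.35 km/h = 17.0417 m/s.
station B: 38.02 kt = 19.5592 m/s.
Spread: 21.8000 − 17.0417 = 4.76 m/s.

4.76 m/s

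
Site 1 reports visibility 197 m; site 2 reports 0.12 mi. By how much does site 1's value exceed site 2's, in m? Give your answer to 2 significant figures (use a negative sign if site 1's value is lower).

3.9 m

site 2: 0.12 SM = 193.121 m.
Difference: 197.000 − 193.121 = 3.9 m.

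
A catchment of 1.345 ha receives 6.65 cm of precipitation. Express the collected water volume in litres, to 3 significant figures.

Depth: 6.65 cm × 10 = 66.5 mm.
Area: 1.345 ha = 13450 m².
1 mm over 1 m² is 1 L, so volume = 66.5 × 13450 = 894425 L ≈ 894000 L.

894000 litres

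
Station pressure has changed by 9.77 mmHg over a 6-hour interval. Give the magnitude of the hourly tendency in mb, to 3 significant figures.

2.17 mb per hour

9.77 mmHg / 6 h × 1.33322 mb/mmHg = 2.17 mb/h.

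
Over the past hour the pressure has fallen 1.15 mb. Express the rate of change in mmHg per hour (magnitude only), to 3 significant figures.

0.863 mmHg per hour

1.15 mb / 1 h × 0.750062 mmHg/mb = 0.863 mmHg/h.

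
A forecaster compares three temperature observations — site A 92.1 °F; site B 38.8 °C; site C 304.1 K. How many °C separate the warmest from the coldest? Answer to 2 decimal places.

site A: 92.1 °F = 33.389 °C.
site C: 304.1 K = 30.950 °C.
Spread: 38.800 − 30.950 = 7.850 °C.

7.85 °C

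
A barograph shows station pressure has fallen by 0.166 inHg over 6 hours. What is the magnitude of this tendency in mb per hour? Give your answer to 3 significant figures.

0.937 mb per hour

0.166 inHg / 6 h × 33.8639 mb/inHg = 0.937 mb/h.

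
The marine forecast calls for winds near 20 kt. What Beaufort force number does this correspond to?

20 kt lies in the Beaufort 5 band (fresh breeze, 17–21 kt).

Beaufort force 5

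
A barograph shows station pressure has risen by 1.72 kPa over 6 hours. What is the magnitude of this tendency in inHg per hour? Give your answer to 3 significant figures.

1.72 kPa / 6 h × 0.2953 inHg/kPa = 0.0847 inHg/h.

0.0847 inHg per hour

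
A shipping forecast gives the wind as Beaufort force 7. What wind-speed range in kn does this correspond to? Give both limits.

Beaufort 7 (near gale) spans 28–33 knots.

28 to 33 kt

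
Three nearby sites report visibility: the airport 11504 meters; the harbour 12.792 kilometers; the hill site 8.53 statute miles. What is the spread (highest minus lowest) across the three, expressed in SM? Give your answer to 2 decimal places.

the airport: 11504 m = 7.1483 SM.
the harbour: 12.792 km = 7.9486 SM.
Spread: 8.5300 − 7.1483 = 1.38 SM.

1.38 SM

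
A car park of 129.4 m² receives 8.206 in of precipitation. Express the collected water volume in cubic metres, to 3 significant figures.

27.0 cubic metres

Depth: 8.206 in × 25.4 = 208.4324 mm.
1 mm over 1 m² is 1 L, so volume = 208.4324 × 129.4 = 26971.153 L = 27.0 m³.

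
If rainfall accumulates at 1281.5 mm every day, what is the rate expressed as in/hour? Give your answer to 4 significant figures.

2.102 in/hour

1281.5 mm/day × 0.0393701 in/mm × 0.0416667 day/hour = 2.102 in/hour.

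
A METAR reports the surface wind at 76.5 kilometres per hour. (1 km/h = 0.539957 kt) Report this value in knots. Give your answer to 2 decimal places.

41.31 kt

1 km/h = 0.539957 kt, so 76.5 × 0.539957 = 41.31 kt.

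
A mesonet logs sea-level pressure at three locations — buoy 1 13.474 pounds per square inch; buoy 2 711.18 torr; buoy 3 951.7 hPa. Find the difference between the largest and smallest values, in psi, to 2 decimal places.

0.33 psi

buoy 2: 711.18 mmHg = 13.7519 psi.
buoy 3: 951.7 hPa = 13.8032 psi.
Spread: 13.8032 − 13.4740 = 0.33 psi.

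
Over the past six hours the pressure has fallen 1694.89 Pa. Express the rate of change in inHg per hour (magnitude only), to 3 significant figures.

0.0834 inHg per hour

1694.89 Pa / 6 h × 0.0002953 inHg/Pa = 0.0834 inHg/h.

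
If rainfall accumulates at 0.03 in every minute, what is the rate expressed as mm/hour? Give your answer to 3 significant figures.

0.03 in/minute × 25.4 mm/in × 60 minute/hour = 45.7 mm/hour.

45.7 mm/hour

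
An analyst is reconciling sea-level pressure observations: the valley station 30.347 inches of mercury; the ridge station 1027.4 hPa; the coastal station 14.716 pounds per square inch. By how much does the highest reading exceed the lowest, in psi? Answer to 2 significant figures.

the valley station: 30.347 inHg = 14.9051 psi.
the ridge station: 1027.4 hPa = 14.9012 psi.
Spread: 14.9051 − 14.7160 = 0.19 psi.

0.19 psi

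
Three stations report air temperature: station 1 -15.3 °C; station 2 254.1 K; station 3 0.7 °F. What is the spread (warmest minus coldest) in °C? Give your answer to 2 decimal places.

station 2: 254.1 K = -19.050 °C.
station 3: 0.7 °F = -17.389 °C.
Spread: (-15.300) − (-19.050) = 3.750 °C.

3.75 °C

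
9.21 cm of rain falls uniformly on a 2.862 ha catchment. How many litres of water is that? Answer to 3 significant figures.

Depth: 9.21 cm × 10 = 92.1 mm.
Area: 2.862 ha = 28620 m².
1 mm over 1 m² is 1 L, so volume = 92.1 × 28620 = 2635902 L ≈ 2640000 L.

2640000 litres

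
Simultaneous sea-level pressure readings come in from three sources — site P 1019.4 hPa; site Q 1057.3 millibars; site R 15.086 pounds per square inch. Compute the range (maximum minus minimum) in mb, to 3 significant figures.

37.9 mb

site P: 1019.4 hPa = 1019.400 mb.
site R: 15.086 psi = 1040.143 mb.
Spread: 1057.300 − 1019.400 = 37.9 mb.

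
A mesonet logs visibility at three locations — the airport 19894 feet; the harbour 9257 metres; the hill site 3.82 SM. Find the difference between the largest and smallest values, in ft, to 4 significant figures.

10480 ft

the harbour: 9257 m = 30370.73 ft.
the hill site: 3.82 SM = 20169.60 ft.
Spread: 30370.73 − 19894.00 = 10480 ft.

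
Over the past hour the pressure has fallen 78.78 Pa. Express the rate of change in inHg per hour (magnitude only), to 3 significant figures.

0.0233 inHg per hour

78.78 Pa / 1 h × 0.0002953 inHg/Pa = 0.0233 inHg/h.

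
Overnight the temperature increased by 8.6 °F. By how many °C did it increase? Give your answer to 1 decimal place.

4.8 °C

A change of 1 °C equals a change of 1.8 °F: Δ°C = 8.6 × 0.5556 = 4.8 °C.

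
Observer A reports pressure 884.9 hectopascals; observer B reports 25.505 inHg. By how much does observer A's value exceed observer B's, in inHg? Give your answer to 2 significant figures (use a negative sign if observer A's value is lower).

observer A: 884.9 hPa = 26.1311 inHg.
Difference: 26.1311 − 25.5050 = 0.63 inHg.

0.63 inHg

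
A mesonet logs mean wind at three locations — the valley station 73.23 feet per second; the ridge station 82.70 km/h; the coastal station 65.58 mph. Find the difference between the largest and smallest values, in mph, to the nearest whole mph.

16 mph

the valley station: 73.23 ft/s = 49.93 mph.
the ridge station: 82.70 km/h = 51.39 mph.
Spread: 65.58 − 49.93 = 16 mph.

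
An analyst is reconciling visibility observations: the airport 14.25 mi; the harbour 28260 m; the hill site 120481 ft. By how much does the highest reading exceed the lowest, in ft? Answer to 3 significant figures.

the airport: 14.25 SM = 75240.00 ft.
the harbour: 28260 m = 92716.54 ft.
Spread: 120481.00 − 75240.00 = 45200 ft.

45200 ft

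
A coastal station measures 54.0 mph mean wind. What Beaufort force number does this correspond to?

Beaufort force 9

54.0 mph = 24.1 m/s, which is Beaufort 9 (strong gale, 20.8–24.4 m/s).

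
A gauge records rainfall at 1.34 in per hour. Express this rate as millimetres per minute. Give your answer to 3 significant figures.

0.567 mm/minute

1.34 in/hour × 25.4 mm/in × 0.0166667 hour/minute = 0.567 mm/minute.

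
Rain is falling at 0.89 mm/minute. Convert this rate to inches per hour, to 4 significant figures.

0.89 mm/minute × 0.0393701 in/mm × 60 minute/hour = 2.102 in/hour.

2.102 in/hour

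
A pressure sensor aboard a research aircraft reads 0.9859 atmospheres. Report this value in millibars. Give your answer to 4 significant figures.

999.0 mb

1 atm = 1013.25 mb, so 0.9859 × 1013.25 = 999.0 mb.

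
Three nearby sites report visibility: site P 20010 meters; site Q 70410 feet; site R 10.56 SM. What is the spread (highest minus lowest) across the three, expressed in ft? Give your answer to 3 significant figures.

site P: 20010 m = 65649.61 ft.
site R: 10.56 SM = 55756.80 ft.
Spread: 70410.00 − 55756.80 = 14700 ft.

14700 ft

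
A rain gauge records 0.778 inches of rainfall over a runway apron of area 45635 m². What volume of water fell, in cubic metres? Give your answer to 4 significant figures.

Depth: 0.778 in × 25.4 = 19.7612 mm.
1 mm over 1 m² is 1 L, so volume = 19.7612 × 45635 = 901802.36 L = 901.8 m³.

901.8 cubic metres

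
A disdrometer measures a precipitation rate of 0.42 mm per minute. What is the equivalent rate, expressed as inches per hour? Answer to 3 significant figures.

0.42 mm/minute × 0.0393701 in/mm × 60 minute/hour = 0.992 in/hour.

0.992 in/hour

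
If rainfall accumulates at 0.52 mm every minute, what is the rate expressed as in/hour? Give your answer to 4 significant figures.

0.52 mm/minute × 0.0393701 in/mm × 60 minute/hour = 1.228 in/hour.

1.228 in/hour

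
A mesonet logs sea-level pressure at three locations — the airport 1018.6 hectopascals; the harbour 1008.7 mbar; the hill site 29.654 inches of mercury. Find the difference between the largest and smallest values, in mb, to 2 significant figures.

14 mb

the airport: 1018.6 hPa = 1018.60 mb.
the hill site: 29.654 inHg = 1004.20 mb.
Spread: 1018.60 − 1004.20 = 14 mb.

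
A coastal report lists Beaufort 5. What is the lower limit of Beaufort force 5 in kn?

Beaufort 5 (fresh breeze) spans 17–21 knots.

17 kt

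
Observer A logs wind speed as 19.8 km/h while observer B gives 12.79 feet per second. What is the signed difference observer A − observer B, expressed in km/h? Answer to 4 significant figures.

observer B: 12.79 ft/s = 14.03421 km/h.
Difference: 19.80000 − 14.03421 = 5.766 km/h.

5.766 km/h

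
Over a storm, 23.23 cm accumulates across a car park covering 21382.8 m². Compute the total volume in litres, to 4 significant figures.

4967000 litres

Depth: 23.23 cm × 10 = 232.3 mm.
1 mm over 1 m² is 1 L, so volume = 232.3 × 21382.8 = 4967224.4 L ≈ 4967000 L.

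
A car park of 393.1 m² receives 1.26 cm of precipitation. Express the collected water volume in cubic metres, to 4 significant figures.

Depth: 1.26 cm × 10 = 12.6 mm.
1 mm over 1 m² is 1 L, so volume = 12.6 × 393.1 = 4953.06 L = 4.953 m³.

4.953 cubic metres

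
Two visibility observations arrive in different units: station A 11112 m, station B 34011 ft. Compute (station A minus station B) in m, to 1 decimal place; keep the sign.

745.4 m

station B: 34011 ft = 10366.553 m.
Difference: 11112.000 − 10366.553 = 745.4 m.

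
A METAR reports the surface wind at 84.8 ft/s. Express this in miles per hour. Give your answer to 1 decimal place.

57.8 mph

1 ft/s = 0.681818 mph, so 84.8 × 0.681818 = 57.8 mph.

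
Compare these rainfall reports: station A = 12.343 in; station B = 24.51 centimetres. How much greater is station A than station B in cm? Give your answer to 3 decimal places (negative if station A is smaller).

6.841 cm

station A: 12.343 in = 31.35122 cm.
Difference: 31.35122 − 24.51000 = 6.841 cm.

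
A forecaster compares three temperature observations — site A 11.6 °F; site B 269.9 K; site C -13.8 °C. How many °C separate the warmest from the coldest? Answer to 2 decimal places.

10.55 °C

site A: 11.6 °F = -11.333 °C.
site B: 269.9 K = -3.250 °C.
Spread: (-3.250) − (-13.800) = 10.550 °C.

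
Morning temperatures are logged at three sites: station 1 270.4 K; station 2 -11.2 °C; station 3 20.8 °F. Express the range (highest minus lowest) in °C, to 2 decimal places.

station 1: 270.4 K = -2.750 °C.
station 3: 20.8 °F = -6.222 °C.
Spread: (-2.750) − (-11.200) = 8.450 °C.

8.45 °C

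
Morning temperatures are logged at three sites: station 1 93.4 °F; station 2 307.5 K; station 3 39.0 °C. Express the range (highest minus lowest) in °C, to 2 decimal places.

station 1: 93.4 °F = 34.111 °C.
station 2: 307.5 K = 34.350 °C.
Spread: 39.000 − 34.111 = 4.889 °C.

4.89 °C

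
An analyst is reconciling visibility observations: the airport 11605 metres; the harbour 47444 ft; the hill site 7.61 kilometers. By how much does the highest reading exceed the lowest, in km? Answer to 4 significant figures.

6.851 km

the airport: 11605 m = 11.60500 km.
the harbour: 47444 ft = 14.46093 km.
Spread: 14.46093 − 7.61000 = 6.851 km.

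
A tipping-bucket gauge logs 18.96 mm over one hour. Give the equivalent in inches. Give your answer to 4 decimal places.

0.7465 in

1 mm = 0.0393701 in, so 18.96 × 0.0393701 = 0.7465 in.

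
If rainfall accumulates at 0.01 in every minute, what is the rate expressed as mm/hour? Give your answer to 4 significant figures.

15.24 mm/hour

0.01 in/minute × 25.4 mm/in × 60 minute/hour = 15.24 mm/hour.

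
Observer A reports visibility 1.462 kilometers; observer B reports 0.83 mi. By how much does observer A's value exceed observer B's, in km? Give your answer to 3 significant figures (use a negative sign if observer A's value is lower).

0.126 km

observer B: 0.83 SM = 1.33576 km.
Difference: 1.46200 − 1.33576 = 0.126 km.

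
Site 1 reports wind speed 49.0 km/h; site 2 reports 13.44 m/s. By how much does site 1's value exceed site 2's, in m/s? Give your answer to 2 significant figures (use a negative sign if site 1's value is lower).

0.17 m/s

site 1: 49.0 km/h = 13.6111 m/s.
Difference: 13.6111 − 13.4400 = 0.17 m/s.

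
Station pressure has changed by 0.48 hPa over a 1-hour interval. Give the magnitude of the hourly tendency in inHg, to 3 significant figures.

0.0142 inHg per hour

0.48 hPa / 1 h × 0.02953 inHg/hPa = 0.0142 inHg/h.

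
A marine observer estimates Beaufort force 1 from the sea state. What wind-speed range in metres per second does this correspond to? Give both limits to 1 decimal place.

0.3 to 1.5 m/s

Beaufort 1 (light air) spans 0.3–1.5 m/s.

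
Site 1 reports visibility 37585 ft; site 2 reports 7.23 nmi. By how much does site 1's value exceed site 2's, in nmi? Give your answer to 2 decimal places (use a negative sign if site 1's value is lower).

-1.04 nmi

site 1: 37585 ft = 6.1857 nmi.
Difference: 6.1857 − 7.2300 = -1.04 nmi.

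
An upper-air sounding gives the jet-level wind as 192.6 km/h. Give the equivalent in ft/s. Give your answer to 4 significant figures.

175.5 ft/s

1 km/h = 0.911344 ft/s, so 192.6 × 0.911344 = 175.5 ft/s.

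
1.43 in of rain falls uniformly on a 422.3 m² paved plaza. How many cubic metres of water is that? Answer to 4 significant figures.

Depth: 1.43 in × 25.4 = 36.322 mm.
1 mm over 1 m² is 1 L, so volume = 36.322 × 422.3 = 15338.781 L = 15.34 m³.

15.34 cubic metres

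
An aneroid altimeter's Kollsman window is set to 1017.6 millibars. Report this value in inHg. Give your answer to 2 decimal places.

30.05 inHg

1 mb = 0.02953 inHg, so 1017.6 × 0.02953 = 30.05 inHg.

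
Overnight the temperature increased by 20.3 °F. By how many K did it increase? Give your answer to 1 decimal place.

A change of 1 °C equals a change of 1.8 °F: ΔK = 20.3 × 0.5556 = 11.3 K.

11.3 K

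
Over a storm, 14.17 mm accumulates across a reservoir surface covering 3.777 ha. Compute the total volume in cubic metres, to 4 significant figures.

Area: 3.777 ha = 37770 m².
1 mm over 1 m² is 1 L, so volume = 14.17 × 37770 = 535200.9 L = 535.2 m³.

535.2 cubic metres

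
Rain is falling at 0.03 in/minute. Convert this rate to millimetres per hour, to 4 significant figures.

0.03 in/minute × 25.4 mm/in × 60 minute/hour = 45.72 mm/hour.

45.72 mm/hour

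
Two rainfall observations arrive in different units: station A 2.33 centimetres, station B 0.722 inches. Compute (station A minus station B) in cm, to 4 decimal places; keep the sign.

0.4961 cm

station B: 0.722 in = 1.833880 cm.
Difference: 2.330000 − 1.833880 = 0.4961 cm.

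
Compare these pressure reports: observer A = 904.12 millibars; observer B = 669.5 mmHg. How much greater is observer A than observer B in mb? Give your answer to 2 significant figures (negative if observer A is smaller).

12 mb

observer B: 669.5 mmHg = 892.59 mb.
Difference: 904.12 − 892.59 = 12 mb.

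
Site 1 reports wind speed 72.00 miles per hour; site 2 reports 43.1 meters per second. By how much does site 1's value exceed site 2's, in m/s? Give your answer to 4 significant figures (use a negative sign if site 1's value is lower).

-10.91 m/s

site 1: 72.00 mph = 32.1869 m/s.
Difference: 32.1869 − 43.1000 = -10.91 m/s.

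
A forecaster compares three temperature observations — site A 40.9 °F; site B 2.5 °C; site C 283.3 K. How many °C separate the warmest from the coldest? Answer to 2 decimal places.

7.65 °C

site A: 40.9 °F = 4.944 °C.
site C: 283.3 K = 10.150 °C.
Spread: 10.150 − 2.500 = 7.650 °C.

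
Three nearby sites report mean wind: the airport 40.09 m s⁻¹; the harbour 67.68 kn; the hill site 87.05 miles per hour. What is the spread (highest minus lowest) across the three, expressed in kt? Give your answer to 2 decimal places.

the airport: 40.09 m/s = 77.9287 kt.
the hill site: 87.05 mph = 75.6444 kt.
Spread: 77.9287 − 67.6800 = 10.25 kt.

10.25 kt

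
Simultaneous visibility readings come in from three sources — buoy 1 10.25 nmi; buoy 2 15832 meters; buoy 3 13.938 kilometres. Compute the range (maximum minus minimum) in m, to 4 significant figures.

buoy 1: 10.25 nmi = 18983.00 m.
buoy 3: 13.938 km = 13938.00 m.
Spread: 18983.00 − 13938.00 = 5045 m.

5045 m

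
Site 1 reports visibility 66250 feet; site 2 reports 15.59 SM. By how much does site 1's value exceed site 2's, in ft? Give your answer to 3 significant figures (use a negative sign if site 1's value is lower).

site 2: 15.59 SM = 82315.20 ft.
Difference: 66250.00 − 82315.20 = -16100 ft.

-16100 ft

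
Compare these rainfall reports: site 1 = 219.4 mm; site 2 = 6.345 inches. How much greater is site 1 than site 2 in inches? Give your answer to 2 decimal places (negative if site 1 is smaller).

2.29 in

site 1: 219.4 mm = 8.6378 in.
Difference: 8.6378 − 6.3450 = 2.29 in.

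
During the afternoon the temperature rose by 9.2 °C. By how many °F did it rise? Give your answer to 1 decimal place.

Converting a difference, only the 9/5 scale factor applies: Δ°F = 9.2 × 1.8 = 16.6 °F.

16.6 °F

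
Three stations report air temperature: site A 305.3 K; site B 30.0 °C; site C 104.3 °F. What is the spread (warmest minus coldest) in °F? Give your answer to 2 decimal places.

site A: 305.3 K = 32.150 °C.
site C: 104.3 °F = 40.167 °C.
Spread: 40.167 − 30.000 = 10.167 °C = 18.30 °F.

18.30 °F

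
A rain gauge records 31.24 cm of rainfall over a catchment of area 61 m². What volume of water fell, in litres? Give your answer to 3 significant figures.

19100 litres

Depth: 31.24 cm × 10 = 312.4 mm.
1 mm over 1 m² is 1 L, so volume = 312.4 × 61 = 19056.4 L ≈ 19100 L.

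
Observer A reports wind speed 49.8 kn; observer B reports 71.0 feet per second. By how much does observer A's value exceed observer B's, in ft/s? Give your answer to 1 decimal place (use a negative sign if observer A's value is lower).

observer A: 49.8 kt = 84.053 ft/s.
Difference: 84.053 − 71.000 = 13.1 ft/s.

13.1 ft/s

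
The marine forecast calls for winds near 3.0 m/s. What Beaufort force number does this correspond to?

3.0 m/s lies in the Beaufort 2 band (light breeze, 1.6–3.3 m/s).

Beaufort force 2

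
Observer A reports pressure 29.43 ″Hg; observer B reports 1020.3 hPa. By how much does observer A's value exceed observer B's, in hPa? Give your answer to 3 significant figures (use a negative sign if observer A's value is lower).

observer A: 29.43 inHg = 996.614 hPa.
Difference: 996.614 − 1020.300 = -23.7 hPa.

-23.7 hPa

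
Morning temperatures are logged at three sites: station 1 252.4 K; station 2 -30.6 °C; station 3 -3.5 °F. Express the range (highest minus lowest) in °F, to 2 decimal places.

station 1: 252.4 K = -20.750 °C.
station 3: -3.5 °F = -19.722 °C.
Spread: (-19.722) − (-30.600) = 10.878 °C = 19.58 °F.

19.58 °F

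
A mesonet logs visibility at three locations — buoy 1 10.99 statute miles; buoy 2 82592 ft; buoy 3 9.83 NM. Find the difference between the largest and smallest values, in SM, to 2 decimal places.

4.65 SM

buoy 2: 82592 ft = 15.6424 SM.
buoy 3: 9.83 nmi = 11.3122 SM.
Spread: 15.6424 − 10.9900 = 4.65 SM.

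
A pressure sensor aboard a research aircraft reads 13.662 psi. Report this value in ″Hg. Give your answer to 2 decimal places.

1 psi = 2.03602 inHg, so 13.662 × 2.03602 = 27.82 inHg.

27.82 inHg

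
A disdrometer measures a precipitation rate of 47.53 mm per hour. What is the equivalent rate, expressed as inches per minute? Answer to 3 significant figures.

47.53 mm/hour × 0.0393701 in/mm × 0.0166667 hour/minute = 0.0312 in/minute.

0.0312 in/minute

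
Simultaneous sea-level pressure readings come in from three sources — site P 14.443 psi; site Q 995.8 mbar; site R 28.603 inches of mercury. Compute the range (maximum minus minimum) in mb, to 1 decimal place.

site P: 14.443 psi = 995.810 mb.
site R: 28.603 inHg = 968.609 mb.
Spread: 995.810 − 968.609 = 27.2 mb.

27.2 mb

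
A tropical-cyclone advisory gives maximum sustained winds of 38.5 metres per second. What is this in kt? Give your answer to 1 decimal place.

1 m/s = 1.94384 kt, so 38.5 × 1.94384 = 74.8 kt.

74.8 kt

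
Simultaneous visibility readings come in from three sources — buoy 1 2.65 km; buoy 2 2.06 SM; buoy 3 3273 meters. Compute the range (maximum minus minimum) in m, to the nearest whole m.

665 m

buoy 1: 2.65 km = 2650.00 m.
buoy 2: 2.06 SM = 3315.25 m.
Spread: 3315.25 − 2650.00 = 665 m.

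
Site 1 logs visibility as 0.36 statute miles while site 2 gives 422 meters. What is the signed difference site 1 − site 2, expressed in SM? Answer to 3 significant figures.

0.0978 SM

site 2: 422 m = 0.262219 SM.
Difference: 0.360000 − 0.262219 = 0.0978 SM.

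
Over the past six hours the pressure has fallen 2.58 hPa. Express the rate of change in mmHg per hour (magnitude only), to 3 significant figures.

0.323 mmHg per hour

2.58 hPa / 6 h × 0.750062 mmHg/hPa = 0.323 mmHg/h.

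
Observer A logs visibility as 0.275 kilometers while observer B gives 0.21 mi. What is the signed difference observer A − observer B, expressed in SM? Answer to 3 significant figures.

-0.0391 SM

observer A: 0.275 km = 0.170877 SM.
Difference: 0.170877 − 0.210000 = -0.0391 SM.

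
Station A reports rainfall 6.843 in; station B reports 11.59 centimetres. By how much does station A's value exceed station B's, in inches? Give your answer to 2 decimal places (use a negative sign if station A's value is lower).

2.28 in

station B: 11.59 cm = 4.5630 in.
Difference: 6.8430 − 4.5630 = 2.28 in.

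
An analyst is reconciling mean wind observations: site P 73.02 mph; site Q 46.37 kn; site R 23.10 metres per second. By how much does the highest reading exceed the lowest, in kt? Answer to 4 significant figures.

18.55 kt

site P: 73.02 mph = 63.4526 kt.
site R: 23.10 m/s = 44.9028 kt.
Spread: 63.4526 − 44.9028 = 18.55 kt.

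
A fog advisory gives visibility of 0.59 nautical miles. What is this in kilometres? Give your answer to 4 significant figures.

1 nmi = 1.852 km, so 0.59 × 1.852 = 1.093 km.

1.093 km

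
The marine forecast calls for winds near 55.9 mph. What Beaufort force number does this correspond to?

Beaufort force 10

55.9 mph = 25.0 m/s, which is Beaufort 10 (storm, 24.5–28.4 m/s).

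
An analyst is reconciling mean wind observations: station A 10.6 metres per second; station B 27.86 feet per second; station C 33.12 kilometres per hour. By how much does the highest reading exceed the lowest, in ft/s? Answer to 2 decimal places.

station A: 10.6 m/s = 34.7769 ft/s.
station C: 33.12 km/h = 30.1837 ft/s.
Spread: 34.7769 − 27.8600 = 6.92 ft/s.

6.92 ft/s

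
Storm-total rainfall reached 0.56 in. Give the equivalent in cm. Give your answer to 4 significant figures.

1.422 cm

1 in = 2.54 cm, so 0.56 × 2.54 = 1.422 cm.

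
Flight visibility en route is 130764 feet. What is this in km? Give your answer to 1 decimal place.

1 ft = 0.0003048 km, so 130764 × 0.0003048 = 39.9 km.

39.9 km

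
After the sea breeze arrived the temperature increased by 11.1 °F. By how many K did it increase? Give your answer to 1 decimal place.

Converting a difference, only the 9/5 scale factor applies: ΔK = 11.1 × 0.5556 = 6.2 K.

6.2 K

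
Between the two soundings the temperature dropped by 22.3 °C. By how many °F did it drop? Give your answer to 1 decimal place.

40.1 °F

Converting a difference, only the 9/5 scale factor applies: Δ°F = 22.3 × 1.8 = 40.1 °F.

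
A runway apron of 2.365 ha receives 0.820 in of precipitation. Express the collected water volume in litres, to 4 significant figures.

Depth: 0.820 in × 25.4 = 20.828 mm.
Area: 2.365 ha = 23650 m².
1 mm over 1 m² is 1 L, so volume = 20.828 × 23650 = 492582.2 L ≈ 492600 L.

492600 litres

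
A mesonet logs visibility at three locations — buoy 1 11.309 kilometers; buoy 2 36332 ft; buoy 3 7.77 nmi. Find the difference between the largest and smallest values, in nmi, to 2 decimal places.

1.79 nmi

buoy 1: 11.309 km = 6.1064 nmi.
buoy 2: 36332 ft = 5.9795 nmi.
Spread: 7.7700 − 5.9795 = 1.79 nmi.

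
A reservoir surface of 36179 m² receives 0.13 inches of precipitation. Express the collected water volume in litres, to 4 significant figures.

119500 litres

Depth: 0.13 in × 25.4 = 3.302 mm.
1 mm over 1 m² is 1 L, so volume = 3.302 × 36179 = 119463.06 L ≈ 119500 L.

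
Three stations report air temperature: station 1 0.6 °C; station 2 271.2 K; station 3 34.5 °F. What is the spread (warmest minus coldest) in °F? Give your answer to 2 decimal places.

station 2: 271.2 K = -1.950 °C.
station 3: 34.5 °F = 1.389 °C.
Spread: 1.389 − (-1.950) = 3.339 °C = 6.01 °F.

6.01 °F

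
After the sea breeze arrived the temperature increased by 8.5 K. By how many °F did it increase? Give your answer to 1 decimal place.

Converting a difference, only the 9/5 scale factor applies: Δ°F = 8.5 × 1.8 = 15.3 °F.

15.3 °F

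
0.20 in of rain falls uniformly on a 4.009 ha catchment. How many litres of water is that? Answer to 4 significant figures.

Depth: 0.20 in × 25.4 = 5.08 mm.
Area: 4.009 ha = 40090 m².
1 mm over 1 m² is 1 L, so volume = 5.08 × 40090 = 203657.2 L ≈ 203700 L.

203700 litres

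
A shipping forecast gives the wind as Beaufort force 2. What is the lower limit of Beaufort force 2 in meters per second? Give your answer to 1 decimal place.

1.6 m/s

Beaufort 2 (light breeze) spans 1.6–3.3 m/s.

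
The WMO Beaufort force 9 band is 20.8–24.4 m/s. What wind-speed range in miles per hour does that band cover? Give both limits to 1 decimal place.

46.5 to 54.6 mph

20.8–24.4 m/s × 2.237 = 46.5–54.6 mph.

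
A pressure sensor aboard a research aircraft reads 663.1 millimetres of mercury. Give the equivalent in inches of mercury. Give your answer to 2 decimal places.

1 mmHg = 0.0393701 inHg, so 663.1 × 0.0393701 = 26.11 inHg.

26.11 inHg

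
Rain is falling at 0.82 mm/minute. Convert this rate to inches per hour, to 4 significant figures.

1.937 in/hour

0.82 mm/minute × 0.0393701 in/mm × 60 minute/hour = 1.937 in/hour.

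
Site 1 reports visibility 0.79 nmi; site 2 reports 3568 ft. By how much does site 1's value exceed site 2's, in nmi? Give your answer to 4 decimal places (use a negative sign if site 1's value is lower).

site 2: 3568 ft = 0.587217 nmi.
Difference: 0.790000 − 0.587217 = 0.2028 nmi.

0.2028 nmi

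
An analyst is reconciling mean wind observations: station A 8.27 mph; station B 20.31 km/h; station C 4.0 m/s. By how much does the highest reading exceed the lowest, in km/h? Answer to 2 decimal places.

station A: 8.27 mph = 13.3093 km/h.
station C: 4.0 m/s = 14.4000 km/h.
Spread: 20.3100 − 13.3093 = 7.00 km/h.

7.00 km/h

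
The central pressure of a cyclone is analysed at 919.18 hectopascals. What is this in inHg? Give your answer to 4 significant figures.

1 hPa = 0.02953 inHg, so 919.18 × 0.02953 = 27.14 inHg.

27.14 inHg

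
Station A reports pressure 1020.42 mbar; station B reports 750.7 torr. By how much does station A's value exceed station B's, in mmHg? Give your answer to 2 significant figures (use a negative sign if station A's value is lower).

station A: 1020.42 mb = 765.38 mmHg.
Difference: 765.38 − 750.70 = 15 mmHg.

15 mmHg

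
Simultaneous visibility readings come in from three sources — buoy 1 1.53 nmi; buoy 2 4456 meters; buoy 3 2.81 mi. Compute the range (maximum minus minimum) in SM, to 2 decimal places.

buoy 1: 1.53 nmi = 1.7607 SM.
buoy 2: 4456 m = 2.7688 SM.
Spread: 2.8100 − 1.7607 = 1.05 SM.

1.05 SM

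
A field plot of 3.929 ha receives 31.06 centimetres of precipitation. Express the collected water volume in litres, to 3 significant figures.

12200000 litres

Depth: 31.06 cm × 10 = 310.6 mm.
Area: 3.929 ha = 39290 m².
1 mm over 1 m² is 1 L, so volume = 310.6 × 39290 = 12203474 L ≈ 12200000 L.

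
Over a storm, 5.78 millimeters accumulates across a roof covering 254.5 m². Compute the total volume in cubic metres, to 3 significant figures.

1.47 cubic metres

1 mm over 1 m² is 1 L, so volume = 5.78 × 254.5 = 1471.01 L = 1.47 m³.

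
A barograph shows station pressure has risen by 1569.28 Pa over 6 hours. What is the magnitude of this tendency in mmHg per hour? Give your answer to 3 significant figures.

1.96 mmHg per hour

1569.28 Pa / 6 h × 0.00750062 mmHg/Pa = 1.96 mmHg/h.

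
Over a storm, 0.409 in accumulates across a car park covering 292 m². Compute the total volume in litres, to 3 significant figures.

3030 litres

Depth: 0.409 in × 25.4 = 10.3886 mm.
1 mm over 1 m² is 1 L, so volume = 10.3886 × 292 = 3033.4712 L ≈ 3030 L.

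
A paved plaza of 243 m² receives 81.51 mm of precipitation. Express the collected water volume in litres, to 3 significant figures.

19800 litres

1 mm over 1 m² is 1 L, so volume = 81.51 × 243 = 19806.93 L ≈ 19800 L.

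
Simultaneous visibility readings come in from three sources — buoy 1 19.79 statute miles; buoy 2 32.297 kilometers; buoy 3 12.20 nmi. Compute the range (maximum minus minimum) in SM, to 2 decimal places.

6.03 SM

buoy 2: 32.297 km = 20.0684 SM.
buoy 3: 12.20 nmi = 14.0395 SM.
Spread: 20.0684 − 14.0395 = 6.03 SM.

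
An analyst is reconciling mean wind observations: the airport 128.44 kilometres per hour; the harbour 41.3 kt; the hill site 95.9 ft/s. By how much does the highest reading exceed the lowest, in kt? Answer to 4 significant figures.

28.05 kt

the airport: 128.44 km/h = 69.3521 kt.
the hill site: 95.9 ft/s = 56.8192 kt.
Spread: 69.3521 − 41.3000 = 28.05 kt.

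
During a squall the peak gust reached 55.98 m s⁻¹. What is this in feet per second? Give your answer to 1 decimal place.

183.7 ft/s

1 m/s = 3.28084 ft/s, so 55.98 × 3.28084 = 183.7 ft/s.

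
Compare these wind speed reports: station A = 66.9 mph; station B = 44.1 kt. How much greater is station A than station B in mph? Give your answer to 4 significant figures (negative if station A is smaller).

station B: 44.1 kt = 50.7494 mph.
Difference: 66.9000 − 50.7494 = 16.15 mph.

16.15 mph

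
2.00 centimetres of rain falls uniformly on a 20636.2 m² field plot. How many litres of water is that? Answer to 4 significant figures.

412700 litres

Depth: 2.00 cm × 10 = 20 mm.
1 mm over 1 m² is 1 L, so volume = 20 × 20636.2 = 412724 L ≈ 412700 L.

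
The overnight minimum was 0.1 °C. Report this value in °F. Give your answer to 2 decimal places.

32.18 °F

°F = °C × 9/5 + 32 = 0.1 × 1.8 + 32 = 32.18 °F.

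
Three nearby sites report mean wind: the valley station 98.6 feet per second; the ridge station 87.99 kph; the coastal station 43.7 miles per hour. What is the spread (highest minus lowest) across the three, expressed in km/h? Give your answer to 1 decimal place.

37.9 km/h

the valley station: 98.6 ft/s = 108.192 km/h.
the coastal station: 43.7 mph = 70.328 km/h.
Spread: 108.192 − 70.328 = 37.9 km/h.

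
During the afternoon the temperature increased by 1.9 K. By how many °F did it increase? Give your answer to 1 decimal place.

3.4 °F

Converting a difference, only the 9/5 scale factor applies: Δ°F = 1.9 × 1.8 = 3.4 °F.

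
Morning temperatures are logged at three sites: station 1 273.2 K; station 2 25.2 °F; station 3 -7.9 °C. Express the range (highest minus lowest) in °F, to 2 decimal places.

14.31 °F

station 1: 273.2 K = 0.050 °C.
station 2: 25.2 °F = -3.778 °C.
Spread: 0.050 − (-7.900) = 7.950 °C = 14.31 °F.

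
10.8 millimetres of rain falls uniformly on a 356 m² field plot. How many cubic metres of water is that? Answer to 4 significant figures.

1 mm over 1 m² is 1 L, so volume = 10.8 × 356 = 3844.8 L = 3.845 m³.

3.845 cubic metres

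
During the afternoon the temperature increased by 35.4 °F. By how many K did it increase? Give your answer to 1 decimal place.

Converting a difference, only the 9/5 scale factor applies: ΔK = 35.4 × 0.5556 = 19.7 K.

19.7 K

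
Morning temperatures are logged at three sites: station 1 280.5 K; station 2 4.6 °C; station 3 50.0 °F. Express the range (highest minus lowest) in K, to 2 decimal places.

5.40 K

station 1: 280.5 K = 7.350 °C.
station 3: 50.0 °F = 10.000 °C.
Spread: 10.000 − 4.600 = 5.400 °C.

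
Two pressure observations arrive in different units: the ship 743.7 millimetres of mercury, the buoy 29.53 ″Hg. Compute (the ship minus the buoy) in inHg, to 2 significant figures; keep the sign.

-0.25 inHg

the ship: 743.7 mmHg = 29.2795 inHg.
Difference: 29.2795 − 29.5300 = -0.25 inHg.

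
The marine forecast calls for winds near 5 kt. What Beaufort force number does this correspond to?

Beaufort force 2

5 kt lies in the Beaufort 2 band (light breeze, 4–6 kt).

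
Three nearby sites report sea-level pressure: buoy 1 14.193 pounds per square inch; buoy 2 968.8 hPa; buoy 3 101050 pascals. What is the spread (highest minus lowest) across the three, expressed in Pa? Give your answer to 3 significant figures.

buoy 1: 14.193 psi = 97857.29 Pa.
buoy 2: 968.8 hPa = 96880.00 Pa.
Spread: 101050.00 − 96880.00 = 4170 Pa.

4170 Pa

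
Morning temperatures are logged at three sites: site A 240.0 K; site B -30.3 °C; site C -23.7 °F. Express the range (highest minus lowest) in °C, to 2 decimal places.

site A: 240.0 K = -33.150 °C.
site C: -23.7 °F = -30.944 °C.
Spread: (-30.300) − (-33.150) = 2.850 °C.

2.85 °C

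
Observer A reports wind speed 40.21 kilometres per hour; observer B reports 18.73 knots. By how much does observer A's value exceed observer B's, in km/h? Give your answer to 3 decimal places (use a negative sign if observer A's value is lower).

5.522 km/h

observer B: 18.73 kt = 34.68796 km/h.
Difference: 40.21000 − 34.68796 = 5.522 km/h.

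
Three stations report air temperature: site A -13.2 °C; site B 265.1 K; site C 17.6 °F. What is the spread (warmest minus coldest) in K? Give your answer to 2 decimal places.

5.20 K

site B: 265.1 K = -8.050 °C.
site C: 17.6 °F = -8.000 °C.
Spread: (-8.000) − (-13.200) = 5.200 °C.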